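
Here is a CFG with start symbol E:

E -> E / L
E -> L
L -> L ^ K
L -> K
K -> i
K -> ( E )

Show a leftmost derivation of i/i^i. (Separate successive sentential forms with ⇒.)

E ⇒ E/L   [E -> E / L]
E/L ⇒ L/L   [E -> L]
L/L ⇒ K/L   [L -> K]
K/L ⇒ i/L   [K -> i]
i/L ⇒ i/L^K   [L -> L ^ K]
i/L^K ⇒ i/K^K   [L -> K]
i/K^K ⇒ i/i^K   [K -> i]
i/i^K ⇒ i/i^i   [K -> i]

E⇒E/L⇒L/L⇒K/L⇒i/L⇒i/L^K⇒i/K^K⇒i/i^K⇒i/i^i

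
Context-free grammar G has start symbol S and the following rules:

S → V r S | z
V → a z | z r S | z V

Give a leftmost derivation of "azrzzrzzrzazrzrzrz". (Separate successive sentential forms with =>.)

S => VrS => azrS => azrVrS => azrzVrS => azrzzrSrS => azrzzrVrSrS => azrzzrzVrSrS => azrzzrzzrSrSrS => azrzzrzzrVrSrSrS => azrzzrzzrzVrSrSrS => azrzzrzzrzazrSrSrS => azrzzrzzrzazrzrSrS => azrzzrzzrzazrzrzrS => azrzzrzzrzazrzrzrz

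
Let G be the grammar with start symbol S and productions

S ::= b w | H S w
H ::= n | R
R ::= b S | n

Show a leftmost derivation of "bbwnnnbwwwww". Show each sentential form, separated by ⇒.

S ⇒ HSw   [S ::= H S w]
HSw ⇒ RSw   [H ::= R]
RSw ⇒ bSSw   [R ::= b S]
bSSw ⇒ bbwSw   [S ::= b w]
bbwSw ⇒ bbwHSww   [S ::= H S w]
bbwHSww ⇒ bbwnSww   [H ::= n]
bbwnSww ⇒ bbwnHSwww   [S ::= H S w]
bbwnHSwww ⇒ bbwnRSwww   [H ::= R]
bbwnRSwww ⇒ bbwnnSwww   [R ::= n]
bbwnnSwww ⇒ bbwnnHSwwww   [S ::= H S w]
bbwnnHSwwww ⇒ bbwnnnSwwww   [H ::= n]
bbwnnnSwwww ⇒ bbwnnnbwwwww   [S ::= b w]

S ⇒ HSw ⇒ RSw ⇒ bSSw ⇒ bbwSw ⇒ bbwHSww ⇒ bbwnSww ⇒ bbwnHSwww ⇒ bbwnRSwww ⇒ bbwnnSwww ⇒ bbwnnHSwwww ⇒ bbwnnnSwwww ⇒ bbwnnnbwwwww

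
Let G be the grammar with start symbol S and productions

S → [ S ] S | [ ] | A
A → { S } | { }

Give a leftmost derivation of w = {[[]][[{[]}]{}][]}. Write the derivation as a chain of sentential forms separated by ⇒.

S ⇒ A   [S → A]
A ⇒ {S}   [A → { S }]
{S} ⇒ {[S]S}   [S → [ S ] S]
{[S]S} ⇒ {[[]]S}   [S → [ ]]
{[[]]S} ⇒ {[[]][S]S}   [S → [ S ] S]
{[[]][S]S} ⇒ {[[]][[S]S]S}   [S → [ S ] S]
{[[]][[S]S]S} ⇒ {[[]][[A]S]S}   [S → A]
{[[]][[A]S]S} ⇒ {[[]][[{S}]S]S}   [A → { S }]
{[[]][[{S}]S]S} ⇒ {[[]][[{[]}]S]S}   [S → [ ]]
{[[]][[{[]}]S]S} ⇒ {[[]][[{[]}]A]S}   [S → A]
{[[]][[{[]}]A]S} ⇒ {[[]][[{[]}]{}]S}   [A → { }]
{[[]][[{[]}]{}]S} ⇒ {[[]][[{[]}]{}][]}   [S → [ ]]

S ⇒ A ⇒ {S} ⇒ {[S]S} ⇒ {[[]]S} ⇒ {[[]][S]S} ⇒ {[[]][[S]S]S} ⇒ {[[]][[A]S]S} ⇒ {[[]][[{S}]S]S} ⇒ {[[]][[{[]}]S]S} ⇒ {[[]][[{[]}]A]S} ⇒ {[[]][[{[]}]{}]S} ⇒ {[[]][[{[]}]{}][]}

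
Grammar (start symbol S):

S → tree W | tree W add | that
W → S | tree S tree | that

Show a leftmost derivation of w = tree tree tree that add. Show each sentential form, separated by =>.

S => tree W add   [S → tree W add]
tree W add => tree S add   [W → S]
tree S add => tree tree W add   [S → tree W]
tree tree W add => tree tree S add   [W → S]
tree tree S add => tree tree tree W add   [S → tree W]
tree tree tree W add => tree tree tree that add   [W → that]

S => tree W add => tree S add => tree tree W add => tree tree S add => tree tree tree W add => tree tree tree that add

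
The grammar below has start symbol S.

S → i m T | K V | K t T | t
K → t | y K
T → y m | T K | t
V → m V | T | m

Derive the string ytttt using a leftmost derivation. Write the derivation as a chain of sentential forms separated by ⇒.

S ⇒ KtT ⇒ yKtT ⇒ yttT ⇒ yttTK ⇒ ytttK ⇒ ytttt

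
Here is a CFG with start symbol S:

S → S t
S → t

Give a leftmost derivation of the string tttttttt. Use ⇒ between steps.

S ⇒ St ⇒ Stt ⇒ Sttt ⇒ Stttt ⇒ Sttttt ⇒ Stttttt ⇒ Sttttttt ⇒ tttttttt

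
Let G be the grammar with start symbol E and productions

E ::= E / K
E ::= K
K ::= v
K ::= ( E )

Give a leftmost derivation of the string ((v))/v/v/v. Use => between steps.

E=>E/K=>E/K/K=>E/K/K/K=>K/K/K/K=>(E)/K/K/K=>(K)/K/K/K=>((E))/K/K/K=>((K))/K/K/K=>((v))/K/K/K=>((v))/v/K/K=>((v))/v/v/K=>((v))/v/v/v

E => E/K   [E ::= E / K]
E/K => E/K/K   [E ::= E / K]
E/K/K => E/K/K/K   [E ::= E / K]
E/K/K/K => K/K/K/K   [E ::= K]
K/K/K/K => (E)/K/K/K   [K ::= ( E )]
(E)/K/K/K => (K)/K/K/K   [E ::= K]
(K)/K/K/K => ((E))/K/K/K   [K ::= ( E )]
((E))/K/K/K => ((K))/K/K/K   [E ::= K]
((K))/K/K/K => ((v))/K/K/K   [K ::= v]
((v))/K/K/K => ((v))/v/K/K   [K ::= v]
((v))/v/K/K => ((v))/v/v/K   [K ::= v]
((v))/v/v/K => ((v))/v/v/v   [K ::= v]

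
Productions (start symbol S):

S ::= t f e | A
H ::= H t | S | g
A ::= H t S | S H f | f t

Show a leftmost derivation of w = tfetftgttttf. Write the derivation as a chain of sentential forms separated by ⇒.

S ⇒ A   [S ::= A]
A ⇒ SHf   [A ::= S H f]
SHf ⇒ AHf   [S ::= A]
AHf ⇒ HtSHf   [A ::= H t S]
HtSHf ⇒ StSHf   [H ::= S]
StSHf ⇒ tfetSHf   [S ::= t f e]
tfetSHf ⇒ tfetAHf   [S ::= A]
tfetAHf ⇒ tfetftHf   [A ::= f t]
tfetftHf ⇒ tfetftHtf   [H ::= H t]
tfetftHtf ⇒ tfetftHttf   [H ::= H t]
tfetftHttf ⇒ tfetftHtttf   [H ::= H t]
tfetftHtttf ⇒ tfetftHttttf   [H ::= H t]
tfetftHttttf ⇒ tfetftgttttf   [H ::= g]

S ⇒ A ⇒ SHf ⇒ AHf ⇒ HtSHf ⇒ StSHf ⇒ tfetSHf ⇒ tfetAHf ⇒ tfetftHf ⇒ tfetftHtf ⇒ tfetftHttf ⇒ tfetftHtttf ⇒ tfetftHttttf ⇒ tfetftgttttf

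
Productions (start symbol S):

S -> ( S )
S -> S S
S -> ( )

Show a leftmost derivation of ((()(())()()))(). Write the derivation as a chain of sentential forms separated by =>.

S => SS => (S)S => ((S))S => ((SS))S => ((()S))S => ((()SS))S => ((()SSS))S => ((()(S)SS))S => ((()(())SS))S => ((()(())()S))S => ((()(())()()))S => ((()(())()()))()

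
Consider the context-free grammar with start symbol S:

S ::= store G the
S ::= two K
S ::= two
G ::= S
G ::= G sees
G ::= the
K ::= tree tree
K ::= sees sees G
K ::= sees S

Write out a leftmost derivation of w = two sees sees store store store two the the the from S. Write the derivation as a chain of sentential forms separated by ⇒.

S ⇒ two K ⇒ two sees sees G ⇒ two sees sees S ⇒ two sees sees store G the ⇒ two sees sees store S the ⇒ two sees sees store store G the the ⇒ two sees sees store store S the the ⇒ two sees sees store store store G the the the ⇒ two sees sees store store store S the the the ⇒ two sees sees store store store two the the the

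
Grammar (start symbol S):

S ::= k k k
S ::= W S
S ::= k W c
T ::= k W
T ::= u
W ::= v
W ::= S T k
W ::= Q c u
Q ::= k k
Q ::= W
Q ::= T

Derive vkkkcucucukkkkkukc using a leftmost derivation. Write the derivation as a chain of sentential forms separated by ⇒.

S ⇒ WS ⇒ vS ⇒ vWS ⇒ vSTkS ⇒ vkWcTkS ⇒ vkQcucTkS ⇒ vkWcucTkS ⇒ vkQcucucTkS ⇒ vkkkcucucTkS ⇒ vkkkcucucukS ⇒ vkkkcucucukkWc ⇒ vkkkcucucukkSTkc ⇒ vkkkcucucukkkkkTkc ⇒ vkkkcucucukkkkkukc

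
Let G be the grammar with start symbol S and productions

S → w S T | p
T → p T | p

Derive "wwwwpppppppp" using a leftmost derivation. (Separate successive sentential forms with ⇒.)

S ⇒ wST   [S → w S T]
wST ⇒ wwSTT   [S → w S T]
wwSTT ⇒ wwwSTTT   [S → w S T]
wwwSTTT ⇒ wwwwSTTTT   [S → w S T]
wwwwSTTTT ⇒ wwwwpTTTT   [S → p]
wwwwpTTTT ⇒ wwwwppTTTT   [T → p T]
wwwwppTTTT ⇒ wwwwpppTTTT   [T → p T]
wwwwpppTTTT ⇒ wwwwppppTTTT   [T → p T]
wwwwppppTTTT ⇒ wwwwpppppTTT   [T → p]
wwwwpppppTTT ⇒ wwwwppppppTT   [T → p]
wwwwppppppTT ⇒ wwwwpppppppT   [T → p]
wwwwpppppppT ⇒ wwwwpppppppp   [T → p]

S ⇒ wST ⇒ wwSTT ⇒ wwwSTTT ⇒ wwwwSTTTT ⇒ wwwwpTTTT ⇒ wwwwppTTTT ⇒ wwwwpppTTTT ⇒ wwwwppppTTTT ⇒ wwwwpppppTTT ⇒ wwwwppppppTT ⇒ wwwwpppppppT ⇒ wwwwpppppppp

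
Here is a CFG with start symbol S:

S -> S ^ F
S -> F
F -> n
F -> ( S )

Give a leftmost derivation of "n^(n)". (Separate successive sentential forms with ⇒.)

S ⇒ S^F   [S -> S ^ F]
S^F ⇒ F^F   [S -> F]
F^F ⇒ n^F   [F -> n]
n^F ⇒ n^(S)   [F -> ( S )]
n^(S) ⇒ n^(F)   [S -> F]
n^(F) ⇒ n^(n)   [F -> n]

S ⇒ S^F ⇒ F^F ⇒ n^F ⇒ n^(S) ⇒ n^(F) ⇒ n^(n)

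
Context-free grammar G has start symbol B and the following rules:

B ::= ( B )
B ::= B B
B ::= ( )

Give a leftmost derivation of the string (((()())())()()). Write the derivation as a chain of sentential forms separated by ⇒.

B⇒(B)⇒(BB)⇒(BBB)⇒((B)BB)⇒((BB)BB)⇒(((B)B)BB)⇒(((BB)B)BB)⇒(((()B)B)BB)⇒(((()())B)BB)⇒(((()())())BB)⇒(((()())())()B)⇒(((()())())()())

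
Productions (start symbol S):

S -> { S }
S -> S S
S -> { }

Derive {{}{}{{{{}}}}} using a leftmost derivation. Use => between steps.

S=>{S}=>{SS}=>{SSS}=>{{}SS}=>{{}{}S}=>{{}{}{S}}=>{{}{}{{S}}}=>{{}{}{{{S}}}}=>{{}{}{{{{}}}}}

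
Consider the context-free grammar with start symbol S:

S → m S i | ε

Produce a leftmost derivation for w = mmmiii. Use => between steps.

S => mSi   [S → m S i]
mSi => mmSii   [S → m S i]
mmSii => mmmSiii   [S → m S i]
mmmSiii => mmmiii   [S → ε]

S => mSi => mmSii => mmmSiii => mmmiii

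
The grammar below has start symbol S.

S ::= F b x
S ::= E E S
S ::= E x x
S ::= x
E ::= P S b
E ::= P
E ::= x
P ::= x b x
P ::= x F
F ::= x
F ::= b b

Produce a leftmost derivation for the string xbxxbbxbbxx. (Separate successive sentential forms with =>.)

S=>EES=>PES=>xbxES=>xbxPS=>xbxxFS=>xbxxbbS=>xbxxbbExx=>xbxxbbPxx=>xbxxbbxFxx=>xbxxbbxbbxx

S => EES   [S ::= E E S]
EES => PES   [E ::= P]
PES => xbxES   [P ::= x b x]
xbxES => xbxPS   [E ::= P]
xbxPS => xbxxFS   [P ::= x F]
xbxxFS => xbxxbbS   [F ::= b b]
xbxxbbS => xbxxbbExx   [S ::= E x x]
xbxxbbExx => xbxxbbPxx   [E ::= P]
xbxxbbPxx => xbxxbbxFxx   [P ::= x F]
xbxxbbxFxx => xbxxbbxbbxx   [F ::= b b]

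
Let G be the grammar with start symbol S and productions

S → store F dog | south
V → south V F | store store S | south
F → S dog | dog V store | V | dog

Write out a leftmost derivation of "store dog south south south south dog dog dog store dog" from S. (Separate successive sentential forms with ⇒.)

S ⇒ store F dog ⇒ store dog V store dog ⇒ store dog south V F store dog ⇒ store dog south south V F F store dog ⇒ store dog south south south V F F F store dog ⇒ store dog south south south south F F F store dog ⇒ store dog south south south south dog F F store dog ⇒ store dog south south south south dog dog F store dog ⇒ store dog south south south south dog dog dog store dog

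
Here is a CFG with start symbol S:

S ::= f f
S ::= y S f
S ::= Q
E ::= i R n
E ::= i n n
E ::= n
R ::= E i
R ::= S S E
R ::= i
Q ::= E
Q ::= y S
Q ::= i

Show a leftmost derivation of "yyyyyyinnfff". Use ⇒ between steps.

S ⇒ Q ⇒ yS ⇒ yQ ⇒ yyS ⇒ yyySf ⇒ yyyySff ⇒ yyyyySfff ⇒ yyyyyQfff ⇒ yyyyyySfff ⇒ yyyyyyQfff ⇒ yyyyyyEfff ⇒ yyyyyyinnfff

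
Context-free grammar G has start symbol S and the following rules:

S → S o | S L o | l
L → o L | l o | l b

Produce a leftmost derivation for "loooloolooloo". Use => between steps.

S => SLo => SLoLo => SLoLoLo => SoLoLoLo => SooLoLoLo => SoooLoLoLo => loooLoLoLo => looolooLoLo => loooloolooLo => loooloolooloo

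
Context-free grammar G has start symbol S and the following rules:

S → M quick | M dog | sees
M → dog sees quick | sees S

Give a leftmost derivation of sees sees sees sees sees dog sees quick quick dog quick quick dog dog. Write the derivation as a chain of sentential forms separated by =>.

S => M dog   [S → M dog]
M dog => sees S dog   [M → sees S]
sees S dog => sees M dog dog   [S → M dog]
sees M dog dog => sees sees S dog dog   [M → sees S]
sees sees S dog dog => sees sees M quick dog dog   [S → M quick]
sees sees M quick dog dog => sees sees sees S quick dog dog   [M → sees S]
sees sees sees S quick dog dog => sees sees sees M quick quick dog dog   [S → M quick]
sees sees sees M quick quick dog dog => sees sees sees sees S quick quick dog dog   [M → sees S]
sees sees sees sees S quick quick dog dog => sees sees sees sees M dog quick quick dog dog   [S → M dog]
sees sees sees sees M dog quick quick dog dog => sees sees sees sees sees S dog quick quick dog dog   [M → sees S]
sees sees sees sees sees S dog quick quick dog dog => sees sees sees sees sees M quick dog quick quick dog dog   [S → M quick]
sees sees sees sees sees M quick dog quick quick dog dog => sees sees sees sees sees dog sees quick quick dog quick quick dog dog   [M → dog sees quick]

S => M dog => sees S dog => sees M dog dog => sees sees S dog dog => sees sees M quick dog dog => sees sees sees S quick dog dog => sees sees sees M quick quick dog dog => sees sees sees sees S quick quick dog dog => sees sees sees sees M dog quick quick dog dog => sees sees sees sees sees S dog quick quick dog dog => sees sees sees sees sees M quick dog quick quick dog dog => sees sees sees sees sees dog sees quick quick dog quick quick dog dog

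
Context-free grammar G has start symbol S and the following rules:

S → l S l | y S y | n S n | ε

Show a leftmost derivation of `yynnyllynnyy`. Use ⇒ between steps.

S ⇒ ySy ⇒ yySyy ⇒ yynSnyy ⇒ yynnSnnyy ⇒ yynnySynnyy ⇒ yynnylSlynnyy ⇒ yynnyllynnyy

S ⇒ ySy   [S → y S y]
ySy ⇒ yySyy   [S → y S y]
yySyy ⇒ yynSnyy   [S → n S n]
yynSnyy ⇒ yynnSnnyy   [S → n S n]
yynnSnnyy ⇒ yynnySynnyy   [S → y S y]
yynnySynnyy ⇒ yynnylSlynnyy   [S → l S l]
yynnylSlynnyy ⇒ yynnyllynnyy   [S → ε]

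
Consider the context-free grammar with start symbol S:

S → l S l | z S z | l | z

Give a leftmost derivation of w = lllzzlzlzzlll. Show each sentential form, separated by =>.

S => lSl => llSll => lllSlll => lllzSzlll => lllzzSzzlll => lllzzlSlzzlll => lllzzlzlzzlll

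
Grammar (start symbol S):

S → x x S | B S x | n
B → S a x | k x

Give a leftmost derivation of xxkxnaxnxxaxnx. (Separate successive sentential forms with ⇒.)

S⇒xxS⇒xxBSx⇒xxSaxSx⇒xxBSxaxSx⇒xxkxSxaxSx⇒xxkxBSxxaxSx⇒xxkxSaxSxxaxSx⇒xxkxnaxSxxaxSx⇒xxkxnaxnxxaxSx⇒xxkxnaxnxxaxnx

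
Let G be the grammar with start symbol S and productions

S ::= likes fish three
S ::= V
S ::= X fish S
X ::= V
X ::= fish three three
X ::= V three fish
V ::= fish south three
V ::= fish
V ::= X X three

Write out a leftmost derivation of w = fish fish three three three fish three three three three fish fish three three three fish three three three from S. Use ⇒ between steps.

S ⇒ V   [S ::= V]
V ⇒ X X three   [V ::= X X three]
X X three ⇒ V X three   [X ::= V]
V X three ⇒ X X three X three   [V ::= X X three]
X X three X three ⇒ V three fish X three X three   [X ::= V three fish]
V three fish X three X three ⇒ X X three three fish X three X three   [V ::= X X three]
X X three three fish X three X three ⇒ V X three three fish X three X three   [X ::= V]
V X three three fish X three X three ⇒ X X three X three three fish X three X three   [V ::= X X three]
X X three X three three fish X three X three ⇒ V X three X three three fish X three X three   [X ::= V]
V X three X three three fish X three X three ⇒ fish X three X three three fish X three X three   [V ::= fish]
fish X three X three three fish X three X three ⇒ fish fish three three three X three three fish X three X three   [X ::= fish three three]
fish fish three three three X three three fish X three X three ⇒ fish fish three three three fish three three three three fish X three X three   [X ::= fish three three]
fish fish three three three fish three three three three fish X three X three ⇒ fish fish three three three fish three three three three fish fish three three three X three   [X ::= fish three three]
fish fish three three three fish three three three three fish fish three three three X three ⇒ fish fish three three three fish three three three three fish fish three three three fish three three three   [X ::= fish three three]

S ⇒ V ⇒ X X three ⇒ V X three ⇒ X X three X three ⇒ V three fish X three X three ⇒ X X three three fish X three X three ⇒ V X three three fish X three X three ⇒ X X three X three three fish X three X three ⇒ V X three X three three fish X three X three ⇒ fish X three X three three fish X three X three ⇒ fish fish three three three X three three fish X three X three ⇒ fish fish three three three fish three three three three fish X three X three ⇒ fish fish three three three fish three three three three fish fish three three three X three ⇒ fish fish three three three fish three three three three fish fish three three three fish three three three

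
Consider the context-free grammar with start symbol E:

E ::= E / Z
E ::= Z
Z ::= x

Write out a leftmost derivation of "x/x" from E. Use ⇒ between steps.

E⇒E/Z⇒Z/Z⇒x/Z⇒x/x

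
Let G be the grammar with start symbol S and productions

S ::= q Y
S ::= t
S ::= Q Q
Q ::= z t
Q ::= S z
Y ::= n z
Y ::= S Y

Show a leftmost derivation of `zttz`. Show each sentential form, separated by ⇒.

S ⇒ QQ ⇒ ztQ ⇒ ztSz ⇒ zttz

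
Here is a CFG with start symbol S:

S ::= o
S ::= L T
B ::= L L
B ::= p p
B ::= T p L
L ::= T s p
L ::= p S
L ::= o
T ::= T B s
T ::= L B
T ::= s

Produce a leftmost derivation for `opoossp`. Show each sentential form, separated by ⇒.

S ⇒ LT   [S ::= L T]
LT ⇒ oT   [L ::= o]
oT ⇒ oLB   [T ::= L B]
oLB ⇒ opSB   [L ::= p S]
opSB ⇒ opoB   [S ::= o]
opoB ⇒ opoLL   [B ::= L L]
opoLL ⇒ opooL   [L ::= o]
opooL ⇒ opooTsp   [L ::= T s p]
opooTsp ⇒ opoossp   [T ::= s]

S ⇒ LT ⇒ oT ⇒ oLB ⇒ opSB ⇒ opoB ⇒ opoLL ⇒ opooL ⇒ opooTsp ⇒ opoossp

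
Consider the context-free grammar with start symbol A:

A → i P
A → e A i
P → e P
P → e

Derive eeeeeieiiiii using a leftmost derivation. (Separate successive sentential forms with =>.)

A => eAi => eeAii => eeeAiii => eeeeAiiii => eeeeeAiiiii => eeeeeiPiiiii => eeeeeieiiiii

A => eAi   [A → e A i]
eAi => eeAii   [A → e A i]
eeAii => eeeAiii   [A → e A i]
eeeAiii => eeeeAiiii   [A → e A i]
eeeeAiiii => eeeeeAiiiii   [A → e A i]
eeeeeAiiiii => eeeeeiPiiiii   [A → i P]
eeeeeiPiiiii => eeeeeieiiiii   [P → e]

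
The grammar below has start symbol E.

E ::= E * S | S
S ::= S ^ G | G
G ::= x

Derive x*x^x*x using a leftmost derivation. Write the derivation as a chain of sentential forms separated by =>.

E => E*S => E*S*S => S*S*S => G*S*S => x*S*S => x*S^G*S => x*G^G*S => x*x^G*S => x*x^x*S => x*x^x*G => x*x^x*x

E => E*S   [E ::= E * S]
E*S => E*S*S   [E ::= E * S]
E*S*S => S*S*S   [E ::= S]
S*S*S => G*S*S   [S ::= G]
G*S*S => x*S*S   [G ::= x]
x*S*S => x*S^G*S   [S ::= S ^ G]
x*S^G*S => x*G^G*S   [S ::= G]
x*G^G*S => x*x^G*S   [G ::= x]
x*x^G*S => x*x^x*S   [G ::= x]
x*x^x*S => x*x^x*G   [S ::= G]
x*x^x*G => x*x^x*x   [G ::= x]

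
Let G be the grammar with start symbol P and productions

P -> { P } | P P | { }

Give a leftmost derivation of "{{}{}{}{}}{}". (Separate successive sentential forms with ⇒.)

P ⇒ PP   [P -> P P]
PP ⇒ {P}P   [P -> { P }]
{P}P ⇒ {PP}P   [P -> P P]
{PP}P ⇒ {PPP}P   [P -> P P]
{PPP}P ⇒ {PPPP}P   [P -> P P]
{PPPP}P ⇒ {{}PPP}P   [P -> { }]
{{}PPP}P ⇒ {{}{}PP}P   [P -> { }]
{{}{}PP}P ⇒ {{}{}{}P}P   [P -> { }]
{{}{}{}P}P ⇒ {{}{}{}{}}P   [P -> { }]
{{}{}{}{}}P ⇒ {{}{}{}{}}{}   [P -> { }]

P⇒PP⇒{P}P⇒{PP}P⇒{PPP}P⇒{PPPP}P⇒{{}PPP}P⇒{{}{}PP}P⇒{{}{}{}P}P⇒{{}{}{}{}}P⇒{{}{}{}{}}{}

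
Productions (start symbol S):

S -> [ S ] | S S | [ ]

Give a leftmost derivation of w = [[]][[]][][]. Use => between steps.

S => SS   [S -> S S]
SS => [S]S   [S -> [ S ]]
[S]S => [[]]S   [S -> [ ]]
[[]]S => [[]]SS   [S -> S S]
[[]]SS => [[]]SSS   [S -> S S]
[[]]SSS => [[]][S]SS   [S -> [ S ]]
[[]][S]SS => [[]][[]]SS   [S -> [ ]]
[[]][[]]SS => [[]][[]][]S   [S -> [ ]]
[[]][[]][]S => [[]][[]][][]   [S -> [ ]]

S=>SS=>[S]S=>[[]]S=>[[]]SS=>[[]]SSS=>[[]][S]SS=>[[]][[]]SS=>[[]][[]][]S=>[[]][[]][][]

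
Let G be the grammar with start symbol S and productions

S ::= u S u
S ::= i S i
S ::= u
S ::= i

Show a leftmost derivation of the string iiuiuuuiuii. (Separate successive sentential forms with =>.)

S => iSi => iiSii => iiuSuii => iiuiSiuii => iiuiuSuiuii => iiuiuuuiuii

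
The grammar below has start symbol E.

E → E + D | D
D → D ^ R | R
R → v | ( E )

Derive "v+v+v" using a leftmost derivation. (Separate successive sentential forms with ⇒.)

E ⇒ E+D ⇒ E+D+D ⇒ D+D+D ⇒ R+D+D ⇒ v+D+D ⇒ v+R+D ⇒ v+v+D ⇒ v+v+R ⇒ v+v+v

E ⇒ E+D   [E → E + D]
E+D ⇒ E+D+D   [E → E + D]
E+D+D ⇒ D+D+D   [E → D]
D+D+D ⇒ R+D+D   [D → R]
R+D+D ⇒ v+D+D   [R → v]
v+D+D ⇒ v+R+D   [D → R]
v+R+D ⇒ v+v+D   [R → v]
v+v+D ⇒ v+v+R   [D → R]
v+v+R ⇒ v+v+v   [R → v]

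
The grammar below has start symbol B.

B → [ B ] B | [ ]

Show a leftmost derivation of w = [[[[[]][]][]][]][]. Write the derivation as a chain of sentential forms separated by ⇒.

B ⇒ [B]B   [B → [ B ] B]
[B]B ⇒ [[B]B]B   [B → [ B ] B]
[[B]B]B ⇒ [[[B]B]B]B   [B → [ B ] B]
[[[B]B]B]B ⇒ [[[[B]B]B]B]B   [B → [ B ] B]
[[[[B]B]B]B]B ⇒ [[[[[]]B]B]B]B   [B → [ ]]
[[[[[]]B]B]B]B ⇒ [[[[[]][]]B]B]B   [B → [ ]]
[[[[[]][]]B]B]B ⇒ [[[[[]][]][]]B]B   [B → [ ]]
[[[[[]][]][]]B]B ⇒ [[[[[]][]][]][]]B   [B → [ ]]
[[[[[]][]][]][]]B ⇒ [[[[[]][]][]][]][]   [B → [ ]]

B⇒[B]B⇒[[B]B]B⇒[[[B]B]B]B⇒[[[[B]B]B]B]B⇒[[[[[]]B]B]B]B⇒[[[[[]][]]B]B]B⇒[[[[[]][]][]]B]B⇒[[[[[]][]][]][]]B⇒[[[[[]][]][]][]][]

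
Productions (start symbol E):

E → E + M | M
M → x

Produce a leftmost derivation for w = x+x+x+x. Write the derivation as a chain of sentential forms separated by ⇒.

E⇒E+M⇒E+M+M⇒E+M+M+M⇒M+M+M+M⇒x+M+M+M⇒x+x+M+M⇒x+x+x+M⇒x+x+x+x

E ⇒ E+M   [E → E + M]
E+M ⇒ E+M+M   [E → E + M]
E+M+M ⇒ E+M+M+M   [E → E + M]
E+M+M+M ⇒ M+M+M+M   [E → M]
M+M+M+M ⇒ x+M+M+M   [M → x]
x+M+M+M ⇒ x+x+M+M   [M → x]
x+x+M+M ⇒ x+x+x+M   [M → x]
x+x+x+M ⇒ x+x+x+x   [M → x]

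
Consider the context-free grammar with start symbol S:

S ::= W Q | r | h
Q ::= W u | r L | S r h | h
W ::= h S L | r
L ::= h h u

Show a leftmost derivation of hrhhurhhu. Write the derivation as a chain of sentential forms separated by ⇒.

S ⇒ WQ   [S ::= W Q]
WQ ⇒ hSLQ   [W ::= h S L]
hSLQ ⇒ hrLQ   [S ::= r]
hrLQ ⇒ hrhhuQ   [L ::= h h u]
hrhhuQ ⇒ hrhhurL   [Q ::= r L]
hrhhurL ⇒ hrhhurhhu   [L ::= h h u]

S ⇒ WQ ⇒ hSLQ ⇒ hrLQ ⇒ hrhhuQ ⇒ hrhhurL ⇒ hrhhurhhu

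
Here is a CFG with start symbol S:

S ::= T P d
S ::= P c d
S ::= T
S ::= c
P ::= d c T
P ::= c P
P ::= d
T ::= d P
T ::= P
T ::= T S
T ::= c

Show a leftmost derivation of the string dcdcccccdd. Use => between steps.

S=>TPd=>dPPd=>dcPPd=>dcdcTPd=>dcdccPd=>dcdcccPd=>dcdccccPd=>dcdcccccPd=>dcdcccccdd

S => TPd   [S ::= T P d]
TPd => dPPd   [T ::= d P]
dPPd => dcPPd   [P ::= c P]
dcPPd => dcdcTPd   [P ::= d c T]
dcdcTPd => dcdccPd   [T ::= c]
dcdccPd => dcdcccPd   [P ::= c P]
dcdcccPd => dcdccccPd   [P ::= c P]
dcdccccPd => dcdcccccPd   [P ::= c P]
dcdcccccPd => dcdcccccdd   [P ::= d]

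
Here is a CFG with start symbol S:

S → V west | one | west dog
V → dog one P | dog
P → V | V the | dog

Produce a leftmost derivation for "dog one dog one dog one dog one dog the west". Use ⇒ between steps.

S ⇒ V west ⇒ dog one P west ⇒ dog one V west ⇒ dog one dog one P west ⇒ dog one dog one V the west ⇒ dog one dog one dog one P the west ⇒ dog one dog one dog one V the west ⇒ dog one dog one dog one dog one P the west ⇒ dog one dog one dog one dog one V the west ⇒ dog one dog one dog one dog one dog the west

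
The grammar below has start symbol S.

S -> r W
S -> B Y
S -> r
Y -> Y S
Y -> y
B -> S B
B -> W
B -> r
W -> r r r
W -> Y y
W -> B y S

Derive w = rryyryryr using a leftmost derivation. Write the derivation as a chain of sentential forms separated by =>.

S=>rW=>rByS=>rSByS=>rrWByS=>rrYyByS=>rryyByS=>rryySByS=>rryyBYByS=>rryyrYByS=>rryyryByS=>rryyryryS=>rryyryryr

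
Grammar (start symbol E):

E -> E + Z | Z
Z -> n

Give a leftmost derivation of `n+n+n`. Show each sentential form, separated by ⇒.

E⇒E+Z⇒E+Z+Z⇒Z+Z+Z⇒n+Z+Z⇒n+n+Z⇒n+n+n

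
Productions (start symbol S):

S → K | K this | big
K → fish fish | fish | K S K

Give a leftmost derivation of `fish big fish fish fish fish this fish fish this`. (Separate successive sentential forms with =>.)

S => K this => K S K this => K S K S K this => fish S K S K this => fish big K S K this => fish big fish fish S K this => fish big fish fish K this K this => fish big fish fish fish fish this K this => fish big fish fish fish fish this fish fish this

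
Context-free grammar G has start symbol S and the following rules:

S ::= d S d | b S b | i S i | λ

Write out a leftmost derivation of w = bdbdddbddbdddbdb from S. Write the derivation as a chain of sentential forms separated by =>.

S => bSb => bdSdb => bdbSbdb => bdbdSdbdb => bdbddSddbdb => bdbdddSdddbdb => bdbdddbSbdddbdb => bdbdddbdSdbdddbdb => bdbdddbddbdddbdb

S => bSb   [S ::= b S b]
bSb => bdSdb   [S ::= d S d]
bdSdb => bdbSbdb   [S ::= b S b]
bdbSbdb => bdbdSdbdb   [S ::= d S d]
bdbdSdbdb => bdbddSddbdb   [S ::= d S d]
bdbddSddbdb => bdbdddSdddbdb   [S ::= d S d]
bdbdddSdddbdb => bdbdddbSbdddbdb   [S ::= b S b]
bdbdddbSbdddbdb => bdbdddbdSdbdddbdb   [S ::= d S d]
bdbdddbdSdbdddbdb => bdbdddbddbdddbdb   [S ::= λ]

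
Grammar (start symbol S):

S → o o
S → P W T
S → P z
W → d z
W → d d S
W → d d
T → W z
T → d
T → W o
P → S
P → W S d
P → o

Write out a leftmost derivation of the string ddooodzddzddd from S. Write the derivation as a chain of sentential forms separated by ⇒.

S ⇒ PWT   [S → P W T]
PWT ⇒ SWT   [P → S]
SWT ⇒ PzWT   [S → P z]
PzWT ⇒ WSdzWT   [P → W S d]
WSdzWT ⇒ ddSSdzWT   [W → d d S]
ddSSdzWT ⇒ ddooSdzWT   [S → o o]
ddooSdzWT ⇒ ddooPWTdzWT   [S → P W T]
ddooPWTdzWT ⇒ ddoooWTdzWT   [P → o]
ddoooWTdzWT ⇒ ddooodzTdzWT   [W → d z]
ddooodzTdzWT ⇒ ddooodzddzWT   [T → d]
ddooodzddzWT ⇒ ddooodzddzddT   [W → d d]
ddooodzddzddT ⇒ ddooodzddzddd   [T → d]

S ⇒ PWT ⇒ SWT ⇒ PzWT ⇒ WSdzWT ⇒ ddSSdzWT ⇒ ddooSdzWT ⇒ ddooPWTdzWT ⇒ ddoooWTdzWT ⇒ ddooodzTdzWT ⇒ ddooodzddzWT ⇒ ddooodzddzddT ⇒ ddooodzddzddd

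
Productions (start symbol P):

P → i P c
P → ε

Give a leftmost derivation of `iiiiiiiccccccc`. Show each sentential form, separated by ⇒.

P⇒iPc⇒iiPcc⇒iiiPccc⇒iiiiPcccc⇒iiiiiPccccc⇒iiiiiiPcccccc⇒iiiiiiiPccccccc⇒iiiiiiiccccccc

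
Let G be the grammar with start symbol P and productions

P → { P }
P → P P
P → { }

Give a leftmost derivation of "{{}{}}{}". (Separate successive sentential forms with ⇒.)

P ⇒ PP   [P → P P]
PP ⇒ {P}P   [P → { P }]
{P}P ⇒ {PP}P   [P → P P]
{PP}P ⇒ {{}P}P   [P → { }]
{{}P}P ⇒ {{}{}}P   [P → { }]
{{}{}}P ⇒ {{}{}}{}   [P → { }]

P⇒PP⇒{P}P⇒{PP}P⇒{{}P}P⇒{{}{}}P⇒{{}{}}{}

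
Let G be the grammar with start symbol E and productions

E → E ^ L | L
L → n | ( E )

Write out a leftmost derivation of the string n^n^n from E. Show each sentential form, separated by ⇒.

E ⇒ E^L ⇒ E^L^L ⇒ L^L^L ⇒ n^L^L ⇒ n^n^L ⇒ n^n^n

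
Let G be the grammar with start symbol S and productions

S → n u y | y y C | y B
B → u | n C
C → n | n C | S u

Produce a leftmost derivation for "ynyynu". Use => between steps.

S=>yB=>ynC=>ynSu=>ynyyCu=>ynyynu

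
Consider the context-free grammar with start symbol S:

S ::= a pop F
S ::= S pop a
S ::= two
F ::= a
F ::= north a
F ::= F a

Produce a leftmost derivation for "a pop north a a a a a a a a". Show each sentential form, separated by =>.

S => a pop F => a pop F a => a pop F a a => a pop F a a a => a pop F a a a a => a pop F a a a a a => a pop F a a a a a a => a pop F a a a a a a a => a pop north a a a a a a a a

S => a pop F   [S ::= a pop F]
a pop F => a pop F a   [F ::= F a]
a pop F a => a pop F a a   [F ::= F a]
a pop F a a => a pop F a a a   [F ::= F a]
a pop F a a a => a pop F a a a a   [F ::= F a]
a pop F a a a a => a pop F a a a a a   [F ::= F a]
a pop F a a a a a => a pop F a a a a a a   [F ::= F a]
a pop F a a a a a a => a pop F a a a a a a a   [F ::= F a]
a pop F a a a a a a a => a pop north a a a a a a a a   [F ::= north a]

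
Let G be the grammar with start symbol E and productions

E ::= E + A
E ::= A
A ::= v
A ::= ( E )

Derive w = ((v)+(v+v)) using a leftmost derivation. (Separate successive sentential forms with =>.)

E => A   [E ::= A]
A => (E)   [A ::= ( E )]
(E) => (E+A)   [E ::= E + A]
(E+A) => (A+A)   [E ::= A]
(A+A) => ((E)+A)   [A ::= ( E )]
((E)+A) => ((A)+A)   [E ::= A]
((A)+A) => ((v)+A)   [A ::= v]
((v)+A) => ((v)+(E))   [A ::= ( E )]
((v)+(E)) => ((v)+(E+A))   [E ::= E + A]
((v)+(E+A)) => ((v)+(A+A))   [E ::= A]
((v)+(A+A)) => ((v)+(v+A))   [A ::= v]
((v)+(v+A)) => ((v)+(v+v))   [A ::= v]

E => A => (E) => (E+A) => (A+A) => ((E)+A) => ((A)+A) => ((v)+A) => ((v)+(E)) => ((v)+(E+A)) => ((v)+(A+A)) => ((v)+(v+A)) => ((v)+(v+v))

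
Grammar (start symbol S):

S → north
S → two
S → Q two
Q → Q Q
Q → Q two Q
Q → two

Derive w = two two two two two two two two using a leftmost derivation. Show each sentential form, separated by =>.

S => Q two => Q Q two => Q two Q Q two => two two Q Q two => two two Q Q Q two => two two Q Q Q Q two => two two Q Q Q Q Q two => two two two Q Q Q Q two => two two two two Q Q Q two => two two two two two Q Q two => two two two two two two Q two => two two two two two two two two

S => Q two   [S → Q two]
Q two => Q Q two   [Q → Q Q]
Q Q two => Q two Q Q two   [Q → Q two Q]
Q two Q Q two => two two Q Q two   [Q → two]
two two Q Q two => two two Q Q Q two   [Q → Q Q]
two two Q Q Q two => two two Q Q Q Q two   [Q → Q Q]
two two Q Q Q Q two => two two Q Q Q Q Q two   [Q → Q Q]
two two Q Q Q Q Q two => two two two Q Q Q Q two   [Q → two]
two two two Q Q Q Q two => two two two two Q Q Q two   [Q → two]
two two two two Q Q Q two => two two two two two Q Q two   [Q → two]
two two two two two Q Q two => two two two two two two Q two   [Q → two]
two two two two two two Q two => two two two two two two two two   [Q → two]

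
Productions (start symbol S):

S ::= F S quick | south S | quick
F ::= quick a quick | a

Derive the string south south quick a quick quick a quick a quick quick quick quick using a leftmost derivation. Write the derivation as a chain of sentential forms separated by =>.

S => south S => south south S => south south F S quick => south south quick a quick S quick => south south quick a quick F S quick quick => south south quick a quick quick a quick S quick quick => south south quick a quick quick a quick F S quick quick quick => south south quick a quick quick a quick a S quick quick quick => south south quick a quick quick a quick a quick quick quick quick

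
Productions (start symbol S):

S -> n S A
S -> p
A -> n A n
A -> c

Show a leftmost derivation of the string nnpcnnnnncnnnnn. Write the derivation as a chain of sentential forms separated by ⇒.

S ⇒ nSA   [S -> n S A]
nSA ⇒ nnSAA   [S -> n S A]
nnSAA ⇒ nnpAA   [S -> p]
nnpAA ⇒ nnpcA   [A -> c]
nnpcA ⇒ nnpcnAn   [A -> n A n]
nnpcnAn ⇒ nnpcnnAnn   [A -> n A n]
nnpcnnAnn ⇒ nnpcnnnAnnn   [A -> n A n]
nnpcnnnAnnn ⇒ nnpcnnnnAnnnn   [A -> n A n]
nnpcnnnnAnnnn ⇒ nnpcnnnnnAnnnnn   [A -> n A n]
nnpcnnnnnAnnnnn ⇒ nnpcnnnnncnnnnn   [A -> c]

S ⇒ nSA ⇒ nnSAA ⇒ nnpAA ⇒ nnpcA ⇒ nnpcnAn ⇒ nnpcnnAnn ⇒ nnpcnnnAnnn ⇒ nnpcnnnnAnnnn ⇒ nnpcnnnnnAnnnnn ⇒ nnpcnnnnncnnnnn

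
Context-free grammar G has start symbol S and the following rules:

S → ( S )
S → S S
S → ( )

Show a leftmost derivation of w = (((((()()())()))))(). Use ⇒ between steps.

S ⇒ SS   [S → S S]
SS ⇒ (S)S   [S → ( S )]
(S)S ⇒ ((S))S   [S → ( S )]
((S))S ⇒ (((S)))S   [S → ( S )]
(((S)))S ⇒ ((((S))))S   [S → ( S )]
((((S))))S ⇒ ((((SS))))S   [S → S S]
((((SS))))S ⇒ (((((S)S))))S   [S → ( S )]
(((((S)S))))S ⇒ (((((SS)S))))S   [S → S S]
(((((SS)S))))S ⇒ (((((SSS)S))))S   [S → S S]
(((((SSS)S))))S ⇒ (((((()SS)S))))S   [S → ( )]
(((((()SS)S))))S ⇒ (((((()()S)S))))S   [S → ( )]
(((((()()S)S))))S ⇒ (((((()()())S))))S   [S → ( )]
(((((()()())S))))S ⇒ (((((()()())()))))S   [S → ( )]
(((((()()())()))))S ⇒ (((((()()())()))))()   [S → ( )]

S ⇒ SS ⇒ (S)S ⇒ ((S))S ⇒ (((S)))S ⇒ ((((S))))S ⇒ ((((SS))))S ⇒ (((((S)S))))S ⇒ (((((SS)S))))S ⇒ (((((SSS)S))))S ⇒ (((((()SS)S))))S ⇒ (((((()()S)S))))S ⇒ (((((()()())S))))S ⇒ (((((()()())()))))S ⇒ (((((()()())()))))()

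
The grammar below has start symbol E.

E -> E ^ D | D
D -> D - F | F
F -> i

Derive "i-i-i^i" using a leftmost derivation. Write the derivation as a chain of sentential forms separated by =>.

E => E^D   [E -> E ^ D]
E^D => D^D   [E -> D]
D^D => D-F^D   [D -> D - F]
D-F^D => D-F-F^D   [D -> D - F]
D-F-F^D => F-F-F^D   [D -> F]
F-F-F^D => i-F-F^D   [F -> i]
i-F-F^D => i-i-F^D   [F -> i]
i-i-F^D => i-i-i^D   [F -> i]
i-i-i^D => i-i-i^F   [D -> F]
i-i-i^F => i-i-i^i   [F -> i]

E=>E^D=>D^D=>D-F^D=>D-F-F^D=>F-F-F^D=>i-F-F^D=>i-i-F^D=>i-i-i^D=>i-i-i^F=>i-i-i^i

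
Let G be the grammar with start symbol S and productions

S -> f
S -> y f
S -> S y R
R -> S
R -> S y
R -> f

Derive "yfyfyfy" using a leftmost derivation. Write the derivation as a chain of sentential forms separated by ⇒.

S ⇒ SyR   [S -> S y R]
SyR ⇒ yfyR   [S -> y f]
yfyR ⇒ yfyS   [R -> S]
yfyS ⇒ yfySyR   [S -> S y R]
yfySyR ⇒ yfyfyR   [S -> f]
yfyfyR ⇒ yfyfySy   [R -> S y]
yfyfySy ⇒ yfyfyfy   [S -> f]

S ⇒ SyR ⇒ yfyR ⇒ yfyS ⇒ yfySyR ⇒ yfyfyR ⇒ yfyfySy ⇒ yfyfyfy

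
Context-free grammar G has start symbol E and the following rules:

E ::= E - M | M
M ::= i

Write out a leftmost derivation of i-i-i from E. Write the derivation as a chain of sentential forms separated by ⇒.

E ⇒ E-M ⇒ E-M-M ⇒ M-M-M ⇒ i-M-M ⇒ i-i-M ⇒ i-i-i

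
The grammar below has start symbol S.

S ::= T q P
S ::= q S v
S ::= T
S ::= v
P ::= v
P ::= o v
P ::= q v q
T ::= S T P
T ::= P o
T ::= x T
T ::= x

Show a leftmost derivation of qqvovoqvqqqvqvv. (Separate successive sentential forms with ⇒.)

S ⇒ qSv   [S ::= q S v]
qSv ⇒ qqSvv   [S ::= q S v]
qqSvv ⇒ qqTqPvv   [S ::= T q P]
qqTqPvv ⇒ qqSTPqPvv   [T ::= S T P]
qqSTPqPvv ⇒ qqTTPqPvv   [S ::= T]
qqTTPqPvv ⇒ qqPoTPqPvv   [T ::= P o]
qqPoTPqPvv ⇒ qqvoTPqPvv   [P ::= v]
qqvoTPqPvv ⇒ qqvoPoPqPvv   [T ::= P o]
qqvoPoPqPvv ⇒ qqvovoPqPvv   [P ::= v]
qqvovoPqPvv ⇒ qqvovoqvqqPvv   [P ::= q v q]
qqvovoqvqqPvv ⇒ qqvovoqvqqqvqvv   [P ::= q v q]

S ⇒ qSv ⇒ qqSvv ⇒ qqTqPvv ⇒ qqSTPqPvv ⇒ qqTTPqPvv ⇒ qqPoTPqPvv ⇒ qqvoTPqPvv ⇒ qqvoPoPqPvv ⇒ qqvovoPqPvv ⇒ qqvovoqvqqPvv ⇒ qqvovoqvqqqvqvv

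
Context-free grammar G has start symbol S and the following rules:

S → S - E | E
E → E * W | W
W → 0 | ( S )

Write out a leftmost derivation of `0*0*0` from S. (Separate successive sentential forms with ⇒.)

S⇒E⇒E*W⇒E*W*W⇒W*W*W⇒0*W*W⇒0*0*W⇒0*0*0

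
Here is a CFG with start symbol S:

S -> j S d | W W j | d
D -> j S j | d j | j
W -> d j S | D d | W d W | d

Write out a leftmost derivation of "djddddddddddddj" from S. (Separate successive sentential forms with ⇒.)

S ⇒ WWj ⇒ WdWWj ⇒ WdWdWWj ⇒ WdWdWdWWj ⇒ WdWdWdWdWWj ⇒ WdWdWdWdWdWWj ⇒ djSdWdWdWdWdWWj ⇒ djddWdWdWdWdWWj ⇒ djddddWdWdWdWWj ⇒ djddddddWdWdWWj ⇒ djddddddddWdWWj ⇒ djddddddddddWWj ⇒ djdddddddddddWj ⇒ djddddddddddddj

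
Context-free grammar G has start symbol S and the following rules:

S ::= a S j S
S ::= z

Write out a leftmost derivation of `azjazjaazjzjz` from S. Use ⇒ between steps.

S ⇒ aSjS   [S ::= a S j S]
aSjS ⇒ azjS   [S ::= z]
azjS ⇒ azjaSjS   [S ::= a S j S]
azjaSjS ⇒ azjazjS   [S ::= z]
azjazjS ⇒ azjazjaSjS   [S ::= a S j S]
azjazjaSjS ⇒ azjazjaaSjSjS   [S ::= a S j S]
azjazjaaSjSjS ⇒ azjazjaazjSjS   [S ::= z]
azjazjaazjSjS ⇒ azjazjaazjzjS   [S ::= z]
azjazjaazjzjS ⇒ azjazjaazjzjz   [S ::= z]

S ⇒ aSjS ⇒ azjS ⇒ azjaSjS ⇒ azjazjS ⇒ azjazjaSjS ⇒ azjazjaaSjSjS ⇒ azjazjaazjSjS ⇒ azjazjaazjzjS ⇒ azjazjaazjzjz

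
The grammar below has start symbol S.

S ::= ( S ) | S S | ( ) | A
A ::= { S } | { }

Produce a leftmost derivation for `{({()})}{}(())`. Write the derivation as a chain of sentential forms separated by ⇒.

S ⇒ SS   [S ::= S S]
SS ⇒ AS   [S ::= A]
AS ⇒ {S}S   [A ::= { S }]
{S}S ⇒ {(S)}S   [S ::= ( S )]
{(S)}S ⇒ {(A)}S   [S ::= A]
{(A)}S ⇒ {({S})}S   [A ::= { S }]
{({S})}S ⇒ {({()})}S   [S ::= ( )]
{({()})}S ⇒ {({()})}SS   [S ::= S S]
{({()})}SS ⇒ {({()})}AS   [S ::= A]
{({()})}AS ⇒ {({()})}{}S   [A ::= { }]
{({()})}{}S ⇒ {({()})}{}(S)   [S ::= ( S )]
{({()})}{}(S) ⇒ {({()})}{}(())   [S ::= ( )]

S ⇒ SS ⇒ AS ⇒ {S}S ⇒ {(S)}S ⇒ {(A)}S ⇒ {({S})}S ⇒ {({()})}S ⇒ {({()})}SS ⇒ {({()})}AS ⇒ {({()})}{}S ⇒ {({()})}{}(S) ⇒ {({()})}{}(())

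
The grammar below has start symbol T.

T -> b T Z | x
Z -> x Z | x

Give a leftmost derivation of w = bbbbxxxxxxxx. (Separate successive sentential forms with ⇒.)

T⇒bTZ⇒bbTZZ⇒bbbTZZZ⇒bbbbTZZZZ⇒bbbbxZZZZ⇒bbbbxxZZZZ⇒bbbbxxxZZZZ⇒bbbbxxxxZZZ⇒bbbbxxxxxZZZ⇒bbbbxxxxxxZZ⇒bbbbxxxxxxxZ⇒bbbbxxxxxxxx

T ⇒ bTZ   [T -> b T Z]
bTZ ⇒ bbTZZ   [T -> b T Z]
bbTZZ ⇒ bbbTZZZ   [T -> b T Z]
bbbTZZZ ⇒ bbbbTZZZZ   [T -> b T Z]
bbbbTZZZZ ⇒ bbbbxZZZZ   [T -> x]
bbbbxZZZZ ⇒ bbbbxxZZZZ   [Z -> x Z]
bbbbxxZZZZ ⇒ bbbbxxxZZZZ   [Z -> x Z]
bbbbxxxZZZZ ⇒ bbbbxxxxZZZ   [Z -> x]
bbbbxxxxZZZ ⇒ bbbbxxxxxZZZ   [Z -> x Z]
bbbbxxxxxZZZ ⇒ bbbbxxxxxxZZ   [Z -> x]
bbbbxxxxxxZZ ⇒ bbbbxxxxxxxZ   [Z -> x]
bbbbxxxxxxxZ ⇒ bbbbxxxxxxxx   [Z -> x]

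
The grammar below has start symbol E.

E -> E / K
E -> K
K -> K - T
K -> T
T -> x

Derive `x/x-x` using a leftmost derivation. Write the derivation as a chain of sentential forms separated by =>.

E => E/K   [E -> E / K]
E/K => K/K   [E -> K]
K/K => T/K   [K -> T]
T/K => x/K   [T -> x]
x/K => x/K-T   [K -> K - T]
x/K-T => x/T-T   [K -> T]
x/T-T => x/x-T   [T -> x]
x/x-T => x/x-x   [T -> x]

E => E/K => K/K => T/K => x/K => x/K-T => x/T-T => x/x-T => x/x-x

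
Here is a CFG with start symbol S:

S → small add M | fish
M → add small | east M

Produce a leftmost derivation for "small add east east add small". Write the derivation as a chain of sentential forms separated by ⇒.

S ⇒ small add M ⇒ small add east M ⇒ small add east east M ⇒ small add east east add small

S ⇒ small add M   [S → small add M]
small add M ⇒ small add east M   [M → east M]
small add east M ⇒ small add east east M   [M → east M]
small add east east M ⇒ small add east east add small   [M → add small]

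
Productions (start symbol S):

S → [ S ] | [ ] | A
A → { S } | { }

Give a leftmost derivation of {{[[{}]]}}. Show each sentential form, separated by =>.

S => A   [S → A]
A => {S}   [A → { S }]
{S} => {A}   [S → A]
{A} => {{S}}   [A → { S }]
{{S}} => {{[S]}}   [S → [ S ]]
{{[S]}} => {{[[S]]}}   [S → [ S ]]
{{[[S]]}} => {{[[A]]}}   [S → A]
{{[[A]]}} => {{[[{}]]}}   [A → { }]

S => A => {S} => {A} => {{S}} => {{[S]}} => {{[[S]]}} => {{[[A]]}} => {{[[{}]]}}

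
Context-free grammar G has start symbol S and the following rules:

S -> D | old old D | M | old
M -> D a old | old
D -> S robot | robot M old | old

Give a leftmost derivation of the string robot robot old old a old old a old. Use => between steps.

S => M   [S -> M]
M => D a old   [M -> D a old]
D a old => robot M old a old   [D -> robot M old]
robot M old a old => robot D a old old a old   [M -> D a old]
robot D a old old a old => robot robot M old a old old a old   [D -> robot M old]
robot robot M old a old old a old => robot robot old old a old old a old   [M -> old]

S => M => D a old => robot M old a old => robot D a old old a old => robot robot M old a old old a old => robot robot old old a old old a old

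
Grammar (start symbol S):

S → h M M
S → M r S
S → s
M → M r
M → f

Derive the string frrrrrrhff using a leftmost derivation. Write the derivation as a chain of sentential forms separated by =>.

S => MrS => MrrS => MrrrS => MrrrrS => MrrrrrS => MrrrrrrS => frrrrrrS => frrrrrrhMM => frrrrrrhfM => frrrrrrhff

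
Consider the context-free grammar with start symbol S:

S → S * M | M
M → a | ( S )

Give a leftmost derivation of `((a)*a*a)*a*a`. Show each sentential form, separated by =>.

S => S*M => S*M*M => M*M*M => (S)*M*M => (S*M)*M*M => (S*M*M)*M*M => (M*M*M)*M*M => ((S)*M*M)*M*M => ((M)*M*M)*M*M => ((a)*M*M)*M*M => ((a)*a*M)*M*M => ((a)*a*a)*M*M => ((a)*a*a)*a*M => ((a)*a*a)*a*a

S => S*M   [S → S * M]
S*M => S*M*M   [S → S * M]
S*M*M => M*M*M   [S → M]
M*M*M => (S)*M*M   [M → ( S )]
(S)*M*M => (S*M)*M*M   [S → S * M]
(S*M)*M*M => (S*M*M)*M*M   [S → S * M]
(S*M*M)*M*M => (M*M*M)*M*M   [S → M]
(M*M*M)*M*M => ((S)*M*M)*M*M   [M → ( S )]
((S)*M*M)*M*M => ((M)*M*M)*M*M   [S → M]
((M)*M*M)*M*M => ((a)*M*M)*M*M   [M → a]
((a)*M*M)*M*M => ((a)*a*M)*M*M   [M → a]
((a)*a*M)*M*M => ((a)*a*a)*M*M   [M → a]
((a)*a*a)*M*M => ((a)*a*a)*a*M   [M → a]
((a)*a*a)*a*M => ((a)*a*a)*a*a   [M → a]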